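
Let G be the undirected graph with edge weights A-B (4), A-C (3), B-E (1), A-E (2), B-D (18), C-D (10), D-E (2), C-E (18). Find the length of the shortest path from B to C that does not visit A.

13

Paths from B to C avoiding A:
B-D-E-C: 18 + 2 + 18 = 38
B-D-C: 18 + 10 = 28
B-E-D-C: 1 + 2 + 10 = 13
B-E-C: 1 + 18 = 19
The minimum is 13.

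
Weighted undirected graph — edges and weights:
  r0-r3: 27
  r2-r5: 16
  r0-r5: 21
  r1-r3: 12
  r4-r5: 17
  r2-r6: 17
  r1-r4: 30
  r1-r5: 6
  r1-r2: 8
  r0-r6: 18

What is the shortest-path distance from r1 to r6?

Checking several routes:
r1→r4→r5→r2→r6: 30 + 17 + 16 + 17 = 80
r1→r3→r0→r6: 12 + 27 + 18 = 57
r1→r5→r2→r6: 6 + 16 + 17 = 39
r1→r2→r6: 8 + 17 = 25
r1→r5→r0→r6: 6 + 21 + 18 = 45
r1→r2→r5→r0→r6: 8 + 16 + 21 + 18 = 63
The minimum is 25.

25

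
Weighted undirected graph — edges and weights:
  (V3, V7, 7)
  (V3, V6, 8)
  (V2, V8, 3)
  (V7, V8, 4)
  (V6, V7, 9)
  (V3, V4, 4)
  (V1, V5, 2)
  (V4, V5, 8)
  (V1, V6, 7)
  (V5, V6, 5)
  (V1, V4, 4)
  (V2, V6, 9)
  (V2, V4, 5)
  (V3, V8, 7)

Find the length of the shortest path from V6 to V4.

Comparing a few candidate routes:
V6 → V1 → V4: 7 + 4 = 11
V6 → V3 → V4: 8 + 4 = 12
V6 → V5 → V1 → V4: 5 + 2 + 4 = 11
V6 → V2 → V4: 9 + 5 = 14
V6 → V5 → V4: 5 + 8 = 13
The minimum is 11.

11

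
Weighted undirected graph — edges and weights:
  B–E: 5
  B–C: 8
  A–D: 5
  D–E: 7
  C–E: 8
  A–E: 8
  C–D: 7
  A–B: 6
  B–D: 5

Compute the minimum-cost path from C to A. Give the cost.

A few of the C→A routes:
C - E - B - A: 8 + 5 + 6 = 19
C - E - A: 8 + 8 = 16
C - D - A: 7 + 5 = 12
C - B - A: 8 + 6 = 14
C - D - B - A: 7 + 5 + 6 = 18
C - B - D - A: 8 + 5 + 5 = 18
The minimum is 12.

12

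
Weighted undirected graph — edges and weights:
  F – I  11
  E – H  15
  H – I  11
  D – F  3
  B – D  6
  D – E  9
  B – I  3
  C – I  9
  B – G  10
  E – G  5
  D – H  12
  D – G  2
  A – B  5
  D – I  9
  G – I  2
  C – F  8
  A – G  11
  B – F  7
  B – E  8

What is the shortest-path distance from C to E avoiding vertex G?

20

Checking several routes:
C-F-B-E: 8 + 7 + 8 = 23
C-I-B-E: 9 + 3 + 8 = 20
C-F-D-E: 8 + 3 + 9 = 20
C-F-D-B-E: 8 + 3 + 6 + 8 = 25
Best route has total 20.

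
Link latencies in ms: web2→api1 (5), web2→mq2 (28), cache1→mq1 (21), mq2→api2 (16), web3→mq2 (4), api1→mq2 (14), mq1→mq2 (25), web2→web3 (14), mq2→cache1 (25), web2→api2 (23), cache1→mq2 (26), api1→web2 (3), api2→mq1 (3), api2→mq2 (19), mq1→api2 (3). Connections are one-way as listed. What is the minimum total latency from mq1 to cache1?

47

Routes from mq1 to cache1:
mq1-mq2-cache1: 25 + 25 = 50
mq1-api2-mq2-cache1: 3 + 19 + 25 = 47
The minimum is 47 ms.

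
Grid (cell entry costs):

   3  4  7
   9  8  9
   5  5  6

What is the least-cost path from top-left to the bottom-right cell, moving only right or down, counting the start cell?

26

Cheapest: (0,0) -> (0,1) -> (1,1) -> (2,1) -> (2,2)
  3 + 4 + 8 + 5 + 6 = 26
For comparison, the top-then-right route costs 29.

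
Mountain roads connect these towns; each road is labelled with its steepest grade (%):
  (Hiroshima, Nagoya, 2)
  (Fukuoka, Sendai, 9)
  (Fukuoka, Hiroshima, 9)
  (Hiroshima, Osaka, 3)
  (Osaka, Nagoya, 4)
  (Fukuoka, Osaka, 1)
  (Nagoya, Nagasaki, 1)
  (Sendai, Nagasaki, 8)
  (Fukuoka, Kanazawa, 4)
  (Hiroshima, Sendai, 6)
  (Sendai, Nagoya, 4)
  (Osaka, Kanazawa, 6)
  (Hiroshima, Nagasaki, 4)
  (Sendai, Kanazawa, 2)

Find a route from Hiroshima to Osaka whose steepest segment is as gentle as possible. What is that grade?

Checking several routes:
Hiroshima → Nagoya → Osaka: max(2, 4) = 4
Hiroshima → Osaka: max(3) = 3
Hiroshima → Nagoya → Sendai → Kanazawa → Fukuoka → Osaka: max(2, 4, 2, 4, 1) = 4
Smallest bottleneck: 3%.

3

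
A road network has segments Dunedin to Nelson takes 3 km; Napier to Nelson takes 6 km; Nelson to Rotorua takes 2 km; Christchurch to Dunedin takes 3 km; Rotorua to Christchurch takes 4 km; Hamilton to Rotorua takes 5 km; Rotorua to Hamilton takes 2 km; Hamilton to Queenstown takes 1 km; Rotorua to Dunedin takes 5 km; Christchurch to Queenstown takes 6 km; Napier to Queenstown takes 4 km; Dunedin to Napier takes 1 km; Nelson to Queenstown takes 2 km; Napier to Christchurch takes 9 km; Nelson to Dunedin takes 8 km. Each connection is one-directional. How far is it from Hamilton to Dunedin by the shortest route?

10

Candidate routes:
Hamilton → Rotorua → Dunedin: 5 + 5 = 10
Hamilton → Rotorua → Christchurch → Dunedin: 5 + 4 + 3 = 12
The minimum is 10 km.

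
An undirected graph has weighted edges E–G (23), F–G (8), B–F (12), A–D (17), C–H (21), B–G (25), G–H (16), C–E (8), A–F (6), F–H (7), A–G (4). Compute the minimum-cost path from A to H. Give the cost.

13

Some routes from A to H:
A - G - B - F - H: 4 + 25 + 12 + 7 = 48
A - F - H: 6 + 7 = 13
A - F - G - H: 6 + 8 + 16 = 30
A - G - H: 4 + 16 = 20
A - G - F - H: 4 + 8 + 7 = 19
The minimum is 13.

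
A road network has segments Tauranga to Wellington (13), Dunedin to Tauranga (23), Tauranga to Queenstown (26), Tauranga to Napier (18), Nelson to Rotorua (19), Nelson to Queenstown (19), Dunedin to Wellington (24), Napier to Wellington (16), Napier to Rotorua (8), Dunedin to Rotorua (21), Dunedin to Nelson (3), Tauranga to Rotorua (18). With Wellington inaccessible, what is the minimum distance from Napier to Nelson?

27

Comparing a few candidate routes:
Napier→Rotorua→Dunedin→Nelson: 8 + 21 + 3 = 32
Napier→Tauranga→Rotorua→Nelson: 18 + 18 + 19 = 55
Napier→Tauranga→Dunedin→Nelson: 18 + 23 + 3 = 44
Napier→Rotorua→Tauranga→Dunedin→Nelson: 8 + 18 + 23 + 3 = 52
Napier→Rotorua→Nelson: 8 + 19 = 27
Best route has total 27 mi.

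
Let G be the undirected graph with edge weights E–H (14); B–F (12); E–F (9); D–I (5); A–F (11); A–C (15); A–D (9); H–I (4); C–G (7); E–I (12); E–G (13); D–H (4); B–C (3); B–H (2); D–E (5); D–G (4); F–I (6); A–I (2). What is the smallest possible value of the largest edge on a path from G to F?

Comparing a few candidate routes:
G→D→I→F: max(4, 5, 6) = 6
G→C→B→H→I→F: max(7, 3, 2, 4, 6) = 7
G→D→H→I→F: max(4, 4, 4, 6) = 6
Best route has worst link 6.

6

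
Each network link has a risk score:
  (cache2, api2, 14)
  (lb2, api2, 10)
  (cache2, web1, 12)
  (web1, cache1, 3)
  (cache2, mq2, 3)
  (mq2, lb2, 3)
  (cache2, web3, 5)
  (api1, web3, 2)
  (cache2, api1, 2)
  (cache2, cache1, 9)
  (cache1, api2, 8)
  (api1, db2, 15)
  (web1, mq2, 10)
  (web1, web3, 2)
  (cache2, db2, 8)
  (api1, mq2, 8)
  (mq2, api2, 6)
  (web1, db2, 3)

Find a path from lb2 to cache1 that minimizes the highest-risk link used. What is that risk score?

3

Comparing a few candidate routes:
lb2→mq2→cache2→web3→web1→cache1: max(3, 3, 5, 2, 3) = 5
lb2→mq2→api2→cache1: max(3, 6, 8) = 8
lb2→mq2→cache2→db2→web1→cache1: max(3, 3, 8, 3, 3) = 8
lb2→mq2→api1→web3→web1→cache1: max(3, 8, 2, 2, 3) = 8
lb2→mq2→api1→web3→cache2→db2→web1→cache1: max(3, 8, 2, 5, 8, 3, 3) = 8
lb2→mq2→cache2→api1→web3→web1→cache1: max(3, 3, 2, 2, 2, 3) = 3
Best route has worst link 3.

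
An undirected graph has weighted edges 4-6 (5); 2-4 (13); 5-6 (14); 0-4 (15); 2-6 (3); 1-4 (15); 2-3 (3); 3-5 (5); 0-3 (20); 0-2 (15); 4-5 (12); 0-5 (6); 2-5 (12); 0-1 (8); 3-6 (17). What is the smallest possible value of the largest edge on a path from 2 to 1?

Some routes from 2 to 1:
2 - 3 - 5 - 0 - 1: max(3, 5, 6, 8) = 8
2 - 5 - 0 - 1: max(12, 6, 8) = 12
2 - 6 - 4 - 5 - 0 - 1: max(3, 5, 12, 6, 8) = 12
The minimum achievable maximum is 8.

8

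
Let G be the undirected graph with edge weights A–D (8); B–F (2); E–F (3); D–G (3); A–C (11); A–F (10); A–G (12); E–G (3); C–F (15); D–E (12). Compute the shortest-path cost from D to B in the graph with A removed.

Routes from D to B avoiding A:
D-E-F-B: 12 + 3 + 2 = 17
D-G-E-F-B: 3 + 3 + 3 + 2 = 11
Shortest: 11.

11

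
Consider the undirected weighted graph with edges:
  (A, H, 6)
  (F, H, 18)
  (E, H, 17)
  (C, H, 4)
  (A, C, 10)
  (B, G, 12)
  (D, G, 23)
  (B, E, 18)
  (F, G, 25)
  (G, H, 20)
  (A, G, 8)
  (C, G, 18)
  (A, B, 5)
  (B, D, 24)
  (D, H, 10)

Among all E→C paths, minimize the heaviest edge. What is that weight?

17

Comparing a few candidate routes:
E → B → A → G → C: max(18, 5, 8, 18) = 18
E → B → A → H → C: max(18, 5, 6, 4) = 18
E → H → C: max(17, 4) = 17
E → H → A → C: max(17, 6, 10) = 17
Best route has worst link 17.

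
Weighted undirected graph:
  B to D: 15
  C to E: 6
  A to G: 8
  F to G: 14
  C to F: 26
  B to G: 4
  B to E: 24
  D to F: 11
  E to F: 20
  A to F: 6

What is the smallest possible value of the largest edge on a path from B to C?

20

A few of the B→C routes:
B → D → F → E → C: max(15, 11, 20, 6) = 20
B → G → F → E → C: max(4, 14, 20, 6) = 20
B → G → A → F → E → C: max(4, 8, 6, 20, 6) = 20
Best route has worst link 20.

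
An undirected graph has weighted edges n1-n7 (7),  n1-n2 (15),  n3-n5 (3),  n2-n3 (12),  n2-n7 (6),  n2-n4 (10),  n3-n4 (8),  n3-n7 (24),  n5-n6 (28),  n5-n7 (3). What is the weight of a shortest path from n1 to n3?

Comparing a few candidate routes:
n1 → n7 → n2 → n3: 7 + 6 + 12 = 25
n1 → n2 → n3: 15 + 12 = 27
n1 → n7 → n5 → n3: 7 + 3 + 3 = 13
Best route has total 13.

13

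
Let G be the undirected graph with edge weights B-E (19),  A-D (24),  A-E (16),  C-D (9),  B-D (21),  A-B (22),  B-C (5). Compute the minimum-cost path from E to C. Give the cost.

24

Some routes from E to C:
E→A→D→C: 16 + 24 + 9 = 49
E→B→C: 19 + 5 = 24
E→A→B→C: 16 + 22 + 5 = 43
The minimum is 24.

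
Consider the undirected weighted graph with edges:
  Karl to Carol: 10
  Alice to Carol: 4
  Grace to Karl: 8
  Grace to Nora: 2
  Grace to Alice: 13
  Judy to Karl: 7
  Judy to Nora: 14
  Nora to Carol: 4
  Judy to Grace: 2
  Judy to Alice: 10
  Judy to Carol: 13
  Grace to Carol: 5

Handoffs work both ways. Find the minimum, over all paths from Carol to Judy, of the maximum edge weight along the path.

4

Comparing a few candidate routes:
Carol-Grace-Judy: max(5, 2) = 5
Carol-Grace-Karl-Judy: max(5, 8, 7) = 8
Carol-Nora-Grace-Judy: max(4, 2, 2) = 4
The minimum achievable maximum is 4.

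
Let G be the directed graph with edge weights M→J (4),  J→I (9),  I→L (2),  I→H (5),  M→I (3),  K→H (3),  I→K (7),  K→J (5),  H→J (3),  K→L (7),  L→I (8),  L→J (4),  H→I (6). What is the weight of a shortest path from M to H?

8

Candidate routes:
M → I → H: 3 + 5 = 8
M → J → I → H: 4 + 9 + 5 = 18
M → I → K → H: 3 + 7 + 3 = 13
M → J → I → K → H: 4 + 9 + 7 + 3 = 23
Best route has total 8.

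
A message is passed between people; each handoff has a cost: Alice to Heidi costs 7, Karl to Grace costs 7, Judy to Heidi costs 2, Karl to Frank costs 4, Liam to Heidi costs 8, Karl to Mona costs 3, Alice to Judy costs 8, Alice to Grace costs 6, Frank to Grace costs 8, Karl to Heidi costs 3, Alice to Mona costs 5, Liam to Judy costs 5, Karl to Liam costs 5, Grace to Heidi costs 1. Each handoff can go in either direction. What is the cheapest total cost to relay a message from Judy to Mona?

Some routes from Judy to Mona:
Judy -> Heidi -> Karl -> Mona: 2 + 3 + 3 = 8
Judy -> Liam -> Karl -> Mona: 5 + 5 + 3 = 13
Judy -> Alice -> Mona: 8 + 5 = 13
Judy -> Heidi -> Grace -> Karl -> Mona: 2 + 1 + 7 + 3 = 13
The minimum is 8.

8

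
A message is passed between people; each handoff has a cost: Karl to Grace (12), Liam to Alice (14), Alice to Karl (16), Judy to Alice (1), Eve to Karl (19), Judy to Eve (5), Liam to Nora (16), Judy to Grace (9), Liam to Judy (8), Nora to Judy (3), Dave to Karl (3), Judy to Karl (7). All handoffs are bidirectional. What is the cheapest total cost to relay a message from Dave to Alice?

Checking several routes:
Dave - Karl - Grace - Judy - Alice: 3 + 12 + 9 + 1 = 25
Dave - Karl - Judy - Nora - Liam - Alice: 3 + 7 + 3 + 16 + 14 = 43
Dave - Karl - Judy - Liam - Alice: 3 + 7 + 8 + 14 = 32
Dave - Karl - Alice: 3 + 16 = 19
Dave - Karl - Eve - Judy - Alice: 3 + 19 + 5 + 1 = 28
Dave - Karl - Judy - Alice: 3 + 7 + 1 = 11
Shortest: 11.

11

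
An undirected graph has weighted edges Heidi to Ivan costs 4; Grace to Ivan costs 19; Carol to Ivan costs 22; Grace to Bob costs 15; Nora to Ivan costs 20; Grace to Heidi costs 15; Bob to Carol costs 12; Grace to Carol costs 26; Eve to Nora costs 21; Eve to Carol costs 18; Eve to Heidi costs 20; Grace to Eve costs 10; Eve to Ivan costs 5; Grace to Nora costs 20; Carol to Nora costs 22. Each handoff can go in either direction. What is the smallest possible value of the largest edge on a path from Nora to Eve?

20

Comparing a few candidate routes:
Nora -> Grace -> Heidi -> Ivan -> Eve: max(20, 15, 4, 5) = 20
Nora -> Grace -> Heidi -> Eve: max(20, 15, 20) = 20
Nora -> Grace -> Ivan -> Eve: max(20, 19, 5) = 20
The minimum achievable maximum is 20.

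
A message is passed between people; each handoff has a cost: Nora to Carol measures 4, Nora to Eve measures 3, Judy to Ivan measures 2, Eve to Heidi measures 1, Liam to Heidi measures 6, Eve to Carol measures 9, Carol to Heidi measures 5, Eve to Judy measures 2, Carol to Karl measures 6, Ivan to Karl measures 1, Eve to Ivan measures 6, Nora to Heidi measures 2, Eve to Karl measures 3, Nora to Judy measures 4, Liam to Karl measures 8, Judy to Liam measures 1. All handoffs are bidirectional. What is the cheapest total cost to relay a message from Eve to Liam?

3

A few of the Eve→Liam routes:
Eve → Heidi → Nora → Judy → Liam: 1 + 2 + 4 + 1 = 8
Eve → Judy → Liam: 2 + 1 = 3
Eve → Heidi → Liam: 1 + 6 = 7
Eve → Karl → Ivan → Judy → Liam: 3 + 1 + 2 + 1 = 7
Shortest: 3.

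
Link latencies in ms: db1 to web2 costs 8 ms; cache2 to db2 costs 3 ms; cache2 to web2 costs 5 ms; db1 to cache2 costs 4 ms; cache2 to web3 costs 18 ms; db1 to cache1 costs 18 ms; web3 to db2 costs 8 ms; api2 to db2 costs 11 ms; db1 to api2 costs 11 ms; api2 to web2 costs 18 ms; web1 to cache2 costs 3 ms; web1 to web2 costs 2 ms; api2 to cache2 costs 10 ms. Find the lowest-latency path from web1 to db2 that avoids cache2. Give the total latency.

31

Paths from web1 to db2 avoiding cache2:
web1-web2-api2-db2: 2 + 18 + 11 = 31
web1-web2-db1-api2-db2: 2 + 8 + 11 + 11 = 32
Shortest: 31 ms.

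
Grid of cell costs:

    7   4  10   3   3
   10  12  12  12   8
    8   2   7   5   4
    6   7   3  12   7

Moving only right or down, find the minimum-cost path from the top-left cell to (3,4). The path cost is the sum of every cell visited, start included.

46

Take (0,0) (0,1) (0,2) (0,3) (0,4) (1,4) (2,4) (3,4) for a total of 7 + 4 + 10 + 3 + 3 + 8 + 4 + 7 = 46.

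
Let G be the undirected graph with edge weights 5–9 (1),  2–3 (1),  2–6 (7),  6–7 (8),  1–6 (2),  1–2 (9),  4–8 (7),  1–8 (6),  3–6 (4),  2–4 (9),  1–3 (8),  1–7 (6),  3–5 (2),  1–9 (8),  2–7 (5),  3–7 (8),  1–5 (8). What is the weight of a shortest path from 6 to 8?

Comparing a few candidate routes:
6 - 3 - 2 - 1 - 8: 4 + 1 + 9 + 6 = 20
6 - 1 - 8: 2 + 6 = 8
6 - 3 - 1 - 8: 4 + 8 + 6 = 18
6 - 3 - 5 - 1 - 8: 4 + 2 + 8 + 6 = 20
Best route has total 8.

8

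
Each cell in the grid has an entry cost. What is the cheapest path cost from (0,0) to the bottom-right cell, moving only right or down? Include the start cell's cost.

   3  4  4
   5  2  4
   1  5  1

One optimal route is r0c0 → r0c1 → r1c1 → r1c2 → r2c2.
Its cost is 3 + 4 + 2 + 4 + 1 = 14.
For comparison, the top-then-right route costs 16.

14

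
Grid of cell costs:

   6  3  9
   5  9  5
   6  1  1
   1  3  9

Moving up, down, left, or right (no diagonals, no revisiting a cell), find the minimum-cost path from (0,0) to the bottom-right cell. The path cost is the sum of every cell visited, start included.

Cheapest: [0,0] [1,0] [2,0] [2,1] [2,2] [3,2]
  6 + 5 + 6 + 1 + 1 + 9 = 28

28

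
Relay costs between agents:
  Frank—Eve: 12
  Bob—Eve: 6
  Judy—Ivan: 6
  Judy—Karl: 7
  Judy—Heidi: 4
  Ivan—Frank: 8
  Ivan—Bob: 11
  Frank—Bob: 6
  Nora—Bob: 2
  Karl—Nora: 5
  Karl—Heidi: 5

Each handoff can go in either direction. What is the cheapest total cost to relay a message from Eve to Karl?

Some routes from Eve to Karl:
Eve-Bob-Nora-Karl: 6 + 2 + 5 = 13
Eve-Frank-Bob-Nora-Karl: 12 + 6 + 2 + 5 = 25
Eve-Bob-Ivan-Judy-Karl: 6 + 11 + 6 + 7 = 30
Best route has total 13.

13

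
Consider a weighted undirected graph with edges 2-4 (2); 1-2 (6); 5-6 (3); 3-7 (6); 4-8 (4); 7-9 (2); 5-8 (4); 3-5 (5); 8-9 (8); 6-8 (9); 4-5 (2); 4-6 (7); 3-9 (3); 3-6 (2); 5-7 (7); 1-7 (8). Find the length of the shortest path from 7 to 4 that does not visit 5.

14

Checking several routes:
7→9→8→4: 2 + 8 + 4 = 14
7→9→3→6→4: 2 + 3 + 2 + 7 = 14
7→3→6→4: 6 + 2 + 7 = 15
Shortest: 14.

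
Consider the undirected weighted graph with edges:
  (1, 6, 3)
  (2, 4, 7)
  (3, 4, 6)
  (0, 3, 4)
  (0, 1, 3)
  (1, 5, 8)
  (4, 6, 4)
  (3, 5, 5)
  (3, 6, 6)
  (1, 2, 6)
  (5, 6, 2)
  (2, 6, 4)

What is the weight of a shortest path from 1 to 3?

Comparing a few candidate routes:
1-6-5-3: 3 + 2 + 5 = 10
1-6-3: 3 + 6 = 9
1-0-3: 3 + 4 = 7
1-5-3: 8 + 5 = 13
The minimum is 7.

7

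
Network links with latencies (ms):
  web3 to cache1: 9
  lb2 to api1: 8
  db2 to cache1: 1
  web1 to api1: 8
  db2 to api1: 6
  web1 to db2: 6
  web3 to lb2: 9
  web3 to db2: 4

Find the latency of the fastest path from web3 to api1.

Candidate routes:
web3-lb2-api1: 9 + 8 = 17
web3-db2-web1-api1: 4 + 6 + 8 = 18
web3-cache1-db2-api1: 9 + 1 + 6 = 16
web3-db2-api1: 4 + 6 = 10
web3-cache1-db2-web1-api1: 9 + 1 + 6 + 8 = 24
The minimum is 10 ms.

10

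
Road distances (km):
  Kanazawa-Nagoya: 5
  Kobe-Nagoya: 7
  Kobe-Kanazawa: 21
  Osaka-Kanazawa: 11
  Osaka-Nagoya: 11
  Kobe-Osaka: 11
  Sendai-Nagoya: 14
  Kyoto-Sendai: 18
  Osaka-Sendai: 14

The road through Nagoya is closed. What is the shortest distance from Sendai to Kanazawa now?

Routes from Sendai to Kanazawa avoiding Nagoya:
Sendai -> Osaka -> Kobe -> Kanazawa: 14 + 11 + 21 = 46
Sendai -> Osaka -> Kanazawa: 14 + 11 = 25
Shortest: 25 km.

25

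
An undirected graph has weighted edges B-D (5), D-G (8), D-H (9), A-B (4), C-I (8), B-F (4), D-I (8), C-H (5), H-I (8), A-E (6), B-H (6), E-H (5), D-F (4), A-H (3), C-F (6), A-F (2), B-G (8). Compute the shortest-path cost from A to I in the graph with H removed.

A few of the A→I routes:
A → F → B → D → I: 2 + 4 + 5 + 8 = 19
A → F → C → I: 2 + 6 + 8 = 16
A → F → D → I: 2 + 4 + 8 = 14
A → B → D → I: 4 + 5 + 8 = 17
The minimum is 14.

14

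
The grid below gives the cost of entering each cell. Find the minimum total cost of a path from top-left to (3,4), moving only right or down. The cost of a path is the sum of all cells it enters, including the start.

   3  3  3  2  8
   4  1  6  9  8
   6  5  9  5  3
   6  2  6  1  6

27

Take r0c0 r0c1 r1c1 r2c1 r3c1 r3c2 r3c3 r3c4 for a total of 3 + 3 + 1 + 5 + 2 + 6 + 1 + 6 = 27.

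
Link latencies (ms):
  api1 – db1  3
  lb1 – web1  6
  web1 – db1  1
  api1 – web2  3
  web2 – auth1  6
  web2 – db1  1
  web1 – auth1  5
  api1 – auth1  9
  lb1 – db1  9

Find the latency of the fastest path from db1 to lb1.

Checking several routes:
db1-lb1: 9
db1-web1-lb1: 1 + 6 = 7
db1-web2-auth1-web1-lb1: 1 + 6 + 5 + 6 = 18
db1-api1-web2-auth1-web1-lb1: 3 + 3 + 6 + 5 + 6 = 23
Shortest: 7 ms.

7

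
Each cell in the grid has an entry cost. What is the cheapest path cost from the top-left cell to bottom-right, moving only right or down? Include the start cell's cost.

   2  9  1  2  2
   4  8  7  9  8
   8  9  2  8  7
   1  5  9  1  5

Best path: (0,0)→(0,1)→(0,2)→(1,2)→(2,2)→(2,3)→(3,3)→(3,4)
Cost: 2 + 9 + 1 + 7 + 2 + 8 + 1 + 5 = 35
For comparison, the top-then-right route costs 36.

35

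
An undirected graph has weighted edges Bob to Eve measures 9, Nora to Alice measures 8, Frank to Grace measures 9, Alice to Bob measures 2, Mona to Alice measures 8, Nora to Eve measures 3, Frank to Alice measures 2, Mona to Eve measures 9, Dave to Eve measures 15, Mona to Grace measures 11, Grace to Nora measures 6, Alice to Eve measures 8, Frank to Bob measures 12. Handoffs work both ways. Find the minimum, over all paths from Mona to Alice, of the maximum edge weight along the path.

8

Some routes from Mona to Alice:
Mona→Alice: max(8) = 8
Mona→Eve→Nora→Alice: max(9, 3, 8) = 9
Mona→Eve→Bob→Alice: max(9, 9, 2) = 9
Mona→Eve→Alice: max(9, 8) = 9
Mona→Eve→Nora→Grace→Frank→Alice: max(9, 3, 6, 9, 2) = 9
Mona→Grace→Frank→Alice: max(11, 9, 2) = 11
Smallest bottleneck: 8.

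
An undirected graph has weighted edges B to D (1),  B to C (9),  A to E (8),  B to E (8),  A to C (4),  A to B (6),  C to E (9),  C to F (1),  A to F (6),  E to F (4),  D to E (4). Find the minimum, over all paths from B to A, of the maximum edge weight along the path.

4

Some routes from B to A:
B→E→F→A: max(8, 4, 6) = 8
B→E→F→C→A: max(8, 4, 1, 4) = 8
B→A: max(6) = 6
B→D→E→F→A: max(1, 4, 4, 6) = 6
B→D→E→F→C→A: max(1, 4, 4, 1, 4) = 4
B→E→A: max(8, 8) = 8
The minimum achievable maximum is 4.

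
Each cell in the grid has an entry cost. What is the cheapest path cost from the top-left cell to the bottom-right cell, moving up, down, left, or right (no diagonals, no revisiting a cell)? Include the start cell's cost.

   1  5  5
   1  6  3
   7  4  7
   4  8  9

One optimal route is [0,0]→[1,0]→[1,1]→[1,2]→[2,2]→[3,2].
Its cost is 1 + 1 + 6 + 3 + 7 + 9 = 27.

27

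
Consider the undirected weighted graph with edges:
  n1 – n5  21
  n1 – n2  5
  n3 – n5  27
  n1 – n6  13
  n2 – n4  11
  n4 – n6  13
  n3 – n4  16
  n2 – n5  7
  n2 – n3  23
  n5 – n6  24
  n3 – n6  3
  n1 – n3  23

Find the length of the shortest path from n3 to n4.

Some routes from n3 to n4:
n3 → n6 → n1 → n2 → n4: 3 + 13 + 5 + 11 = 32
n3 → n6 → n4: 3 + 13 = 16
n3 → n2 → n4: 23 + 11 = 34
n3 → n6 → n5 → n2 → n4: 3 + 24 + 7 + 11 = 45
n3 → n4: 16
n3 → n1 → n2 → n4: 23 + 5 + 11 = 39
The minimum is 16.

16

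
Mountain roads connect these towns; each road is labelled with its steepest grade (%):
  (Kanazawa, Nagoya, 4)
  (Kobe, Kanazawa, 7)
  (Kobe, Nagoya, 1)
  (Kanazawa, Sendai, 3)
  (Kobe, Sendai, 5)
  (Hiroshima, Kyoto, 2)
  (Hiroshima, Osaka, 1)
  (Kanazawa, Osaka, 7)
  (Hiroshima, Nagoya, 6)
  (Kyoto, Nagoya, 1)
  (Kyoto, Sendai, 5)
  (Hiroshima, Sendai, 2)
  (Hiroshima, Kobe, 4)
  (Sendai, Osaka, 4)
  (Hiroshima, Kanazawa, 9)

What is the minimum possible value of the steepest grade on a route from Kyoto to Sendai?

2

Checking several routes:
Kyoto→Nagoya→Kanazawa→Sendai: max(1, 4, 3) = 4
Kyoto→Hiroshima→Sendai: max(2, 2) = 2
Kyoto→Nagoya→Kobe→Hiroshima→Sendai: max(1, 1, 4, 2) = 4
Kyoto→Nagoya→Kobe→Hiroshima→Osaka→Sendai: max(1, 1, 4, 1, 4) = 4
Best route has worst link 2%.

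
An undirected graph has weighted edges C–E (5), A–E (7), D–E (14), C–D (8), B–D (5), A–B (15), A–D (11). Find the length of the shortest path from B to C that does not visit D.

27

Routes from B to C avoiding D:
B→A→E→C: 15 + 7 + 5 = 27
Best route has total 27.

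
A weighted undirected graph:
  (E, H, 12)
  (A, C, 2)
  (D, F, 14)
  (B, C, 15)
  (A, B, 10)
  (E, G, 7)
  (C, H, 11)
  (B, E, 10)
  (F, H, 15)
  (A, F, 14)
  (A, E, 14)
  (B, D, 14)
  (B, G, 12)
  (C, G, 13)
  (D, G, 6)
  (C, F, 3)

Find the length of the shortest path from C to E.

Comparing a few candidate routes:
C-H-E: 11 + 12 = 23
C-A-E: 2 + 14 = 16
C-G-E: 13 + 7 = 20
C-A-B-E: 2 + 10 + 10 = 22
Best route has total 16.

16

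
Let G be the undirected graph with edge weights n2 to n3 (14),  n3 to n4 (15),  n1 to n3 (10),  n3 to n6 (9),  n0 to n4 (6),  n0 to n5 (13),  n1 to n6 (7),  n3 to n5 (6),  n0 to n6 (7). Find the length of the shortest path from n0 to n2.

30

Paths from n0 to n2:
n0-n6-n1-n3-n2: 7 + 7 + 10 + 14 = 38
n0-n5-n3-n2: 13 + 6 + 14 = 33
n0-n4-n3-n2: 6 + 15 + 14 = 35
n0-n6-n3-n2: 7 + 9 + 14 = 30
The minimum is 30.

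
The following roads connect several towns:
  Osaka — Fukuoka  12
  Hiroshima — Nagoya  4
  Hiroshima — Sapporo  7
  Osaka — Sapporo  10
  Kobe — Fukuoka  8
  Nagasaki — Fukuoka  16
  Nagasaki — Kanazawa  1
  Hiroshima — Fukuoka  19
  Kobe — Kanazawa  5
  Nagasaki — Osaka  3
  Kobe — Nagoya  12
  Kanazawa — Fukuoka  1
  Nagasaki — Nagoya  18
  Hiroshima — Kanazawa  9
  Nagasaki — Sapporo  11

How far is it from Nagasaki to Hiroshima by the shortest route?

10

Comparing a few candidate routes:
Nagasaki - Osaka - Sapporo - Hiroshima: 3 + 10 + 7 = 20
Nagasaki - Kanazawa - Fukuoka - Hiroshima: 1 + 1 + 19 = 21
Nagasaki - Kanazawa - Hiroshima: 1 + 9 = 10
Nagasaki - Sapporo - Hiroshima: 11 + 7 = 18
The minimum is 10.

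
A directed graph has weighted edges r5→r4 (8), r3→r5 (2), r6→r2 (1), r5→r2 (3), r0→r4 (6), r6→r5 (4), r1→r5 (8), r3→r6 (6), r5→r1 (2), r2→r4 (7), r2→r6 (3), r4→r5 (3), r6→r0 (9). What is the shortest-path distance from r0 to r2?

Routes from r0 to r2:
r0 - r4 - r5 - r2: 6 + 3 + 3 = 12
Shortest: 12.

12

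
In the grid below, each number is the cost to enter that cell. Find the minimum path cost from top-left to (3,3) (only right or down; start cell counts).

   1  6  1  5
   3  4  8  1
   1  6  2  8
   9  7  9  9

Take [0,0] → [1,0] → [2,0] → [2,1] → [2,2] → [2,3] → [3,3] for a total of 1 + 3 + 1 + 6 + 2 + 8 + 9 = 30.
(Top row then right column would cost 31.)

30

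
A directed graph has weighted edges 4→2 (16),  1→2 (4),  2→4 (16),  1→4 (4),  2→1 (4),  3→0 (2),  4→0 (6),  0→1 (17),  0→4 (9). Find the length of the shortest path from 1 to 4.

Routes from 1 to 4:
1 → 4: 4
1 → 2 → 4: 4 + 16 = 20
Shortest: 4.

4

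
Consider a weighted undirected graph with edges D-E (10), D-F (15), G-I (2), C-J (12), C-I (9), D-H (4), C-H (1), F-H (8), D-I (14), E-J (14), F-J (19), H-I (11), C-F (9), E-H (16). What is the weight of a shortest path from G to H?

Checking several routes:
G -> I -> C -> H: 2 + 9 + 1 = 12
G -> I -> D -> H: 2 + 14 + 4 = 20
G -> I -> C -> F -> H: 2 + 9 + 9 + 8 = 28
G -> I -> H: 2 + 11 = 13
G -> I -> C -> F -> D -> H: 2 + 9 + 9 + 15 + 4 = 39
Best route has total 12.

12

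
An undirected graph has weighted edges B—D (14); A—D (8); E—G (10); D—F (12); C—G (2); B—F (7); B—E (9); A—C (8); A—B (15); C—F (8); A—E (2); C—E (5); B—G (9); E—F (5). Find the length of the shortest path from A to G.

Comparing a few candidate routes:
A → E → C → G: 2 + 5 + 2 = 9
A → E → G: 2 + 10 = 12
A → C → G: 8 + 2 = 10
Shortest: 9.

9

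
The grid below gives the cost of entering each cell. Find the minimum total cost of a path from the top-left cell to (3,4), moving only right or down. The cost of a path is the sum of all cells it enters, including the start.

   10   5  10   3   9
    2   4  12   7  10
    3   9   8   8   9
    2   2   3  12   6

Take (0,0) -> (1,0) -> (2,0) -> (3,0) -> (3,1) -> (3,2) -> (3,3) -> (3,4) for a total of 10 + 2 + 3 + 2 + 2 + 3 + 12 + 6 = 40.

40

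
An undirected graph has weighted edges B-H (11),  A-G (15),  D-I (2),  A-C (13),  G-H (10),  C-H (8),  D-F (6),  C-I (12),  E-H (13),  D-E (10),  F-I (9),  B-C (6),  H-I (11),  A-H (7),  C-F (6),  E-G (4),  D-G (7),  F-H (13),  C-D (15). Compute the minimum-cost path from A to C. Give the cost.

Some routes from A to C:
A → H → I → D → F → C: 7 + 11 + 2 + 6 + 6 = 32
A → C: 13
A → H → I → C: 7 + 11 + 12 = 30
A → H → C: 7 + 8 = 15
A → H → F → C: 7 + 13 + 6 = 26
A → H → B → C: 7 + 11 + 6 = 24
Best route has total 13.

13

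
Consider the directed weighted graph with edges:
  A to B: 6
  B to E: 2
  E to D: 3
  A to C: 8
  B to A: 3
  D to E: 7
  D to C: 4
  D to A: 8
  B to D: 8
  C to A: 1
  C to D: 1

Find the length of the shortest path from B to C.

9

Routes from B to C:
B → E → D → A → C: 2 + 3 + 8 + 8 = 21
B → D → A → C: 8 + 8 + 8 = 24
B → E → D → C: 2 + 3 + 4 = 9
B → A → C: 3 + 8 = 11
B → D → C: 8 + 4 = 12
Best route has total 9.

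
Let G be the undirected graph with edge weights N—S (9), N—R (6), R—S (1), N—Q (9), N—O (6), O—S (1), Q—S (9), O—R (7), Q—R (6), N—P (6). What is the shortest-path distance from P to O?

Some routes from P to O:
P-N-O: 6 + 6 = 12
P-N-R-O: 6 + 6 + 7 = 19
P-N-S-O: 6 + 9 + 1 = 16
P-N-R-S-O: 6 + 6 + 1 + 1 = 14
P-N-S-R-O: 6 + 9 + 1 + 7 = 23
P-N-Q-R-S-O: 6 + 9 + 6 + 1 + 1 = 23
Shortest: 12.

12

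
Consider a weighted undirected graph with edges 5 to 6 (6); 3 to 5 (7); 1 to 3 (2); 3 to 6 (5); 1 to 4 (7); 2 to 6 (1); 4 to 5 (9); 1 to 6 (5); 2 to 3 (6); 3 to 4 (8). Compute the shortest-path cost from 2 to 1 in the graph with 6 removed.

8

Routes from 2 to 1 avoiding 6:
2 - 3 - 1: 6 + 2 = 8
2 - 3 - 4 - 1: 6 + 8 + 7 = 21
2 - 3 - 5 - 4 - 1: 6 + 7 + 9 + 7 = 29
The minimum is 8.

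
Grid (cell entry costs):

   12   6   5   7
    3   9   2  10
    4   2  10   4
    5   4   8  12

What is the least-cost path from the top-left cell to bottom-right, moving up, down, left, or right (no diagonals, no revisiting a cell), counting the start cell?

45

Best path: (0,0) -> (1,0) -> (2,0) -> (2,1) -> (3,1) -> (3,2) -> (3,3)
Cost: 12 + 3 + 4 + 2 + 4 + 8 + 12 = 45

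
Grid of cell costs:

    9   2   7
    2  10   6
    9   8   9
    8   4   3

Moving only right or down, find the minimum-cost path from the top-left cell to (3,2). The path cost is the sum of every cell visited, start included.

35

Path (0,0) -> (1,0) -> (2,0) -> (2,1) -> (3,1) -> (3,2): 9 + 2 + 9 + 8 + 4 + 3 = 35.
For comparison, the top-then-right route costs 36.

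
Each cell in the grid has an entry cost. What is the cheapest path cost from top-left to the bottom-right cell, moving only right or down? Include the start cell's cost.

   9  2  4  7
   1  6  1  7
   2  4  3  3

One optimal route is (0,0) -> (0,1) -> (0,2) -> (1,2) -> (2,2) -> (2,3).
Its cost is 9 + 2 + 4 + 1 + 3 + 3 = 22.

22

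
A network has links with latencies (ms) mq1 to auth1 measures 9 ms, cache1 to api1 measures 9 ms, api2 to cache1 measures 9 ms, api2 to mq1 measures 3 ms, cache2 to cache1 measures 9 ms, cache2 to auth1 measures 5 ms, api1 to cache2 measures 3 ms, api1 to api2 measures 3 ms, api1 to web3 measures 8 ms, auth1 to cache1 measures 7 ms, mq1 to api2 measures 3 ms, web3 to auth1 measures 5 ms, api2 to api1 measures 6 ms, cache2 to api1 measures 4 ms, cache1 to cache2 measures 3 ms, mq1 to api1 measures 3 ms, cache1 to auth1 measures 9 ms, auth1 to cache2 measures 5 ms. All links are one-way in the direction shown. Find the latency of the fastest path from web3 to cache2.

10

Routes from web3 to cache2:
web3 -> auth1 -> cache1 -> cache2: 5 + 7 + 3 = 15
web3 -> auth1 -> cache1 -> api1 -> cache2: 5 + 7 + 9 + 3 = 24
web3 -> auth1 -> cache2: 5 + 5 = 10
The minimum is 10 ms.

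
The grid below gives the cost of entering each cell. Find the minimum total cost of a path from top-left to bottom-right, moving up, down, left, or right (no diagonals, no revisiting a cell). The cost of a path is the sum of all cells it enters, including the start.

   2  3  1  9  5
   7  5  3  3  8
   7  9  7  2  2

16

Take [0,0] -> [0,1] -> [0,2] -> [1,2] -> [1,3] -> [2,3] -> [2,4] for a total of 2 + 3 + 1 + 3 + 3 + 2 + 2 = 16.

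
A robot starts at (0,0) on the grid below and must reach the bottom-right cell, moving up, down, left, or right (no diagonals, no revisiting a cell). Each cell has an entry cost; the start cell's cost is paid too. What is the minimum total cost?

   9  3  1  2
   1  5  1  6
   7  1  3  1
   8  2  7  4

22

One optimal route is (0,0)→(0,1)→(0,2)→(1,2)→(2,2)→(2,3)→(3,3).
Its cost is 9 + 3 + 1 + 1 + 3 + 1 + 4 = 22.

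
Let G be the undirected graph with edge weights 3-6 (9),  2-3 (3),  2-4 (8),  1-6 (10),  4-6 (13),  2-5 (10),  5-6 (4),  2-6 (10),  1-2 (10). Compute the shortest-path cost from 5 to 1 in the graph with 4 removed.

14

A few of the 5→1 routes:
5 -> 6 -> 3 -> 2 -> 1: 4 + 9 + 3 + 10 = 26
5 -> 2 -> 1: 10 + 10 = 20
5 -> 6 -> 2 -> 1: 4 + 10 + 10 = 24
5 -> 6 -> 1: 4 + 10 = 14
Shortest: 14.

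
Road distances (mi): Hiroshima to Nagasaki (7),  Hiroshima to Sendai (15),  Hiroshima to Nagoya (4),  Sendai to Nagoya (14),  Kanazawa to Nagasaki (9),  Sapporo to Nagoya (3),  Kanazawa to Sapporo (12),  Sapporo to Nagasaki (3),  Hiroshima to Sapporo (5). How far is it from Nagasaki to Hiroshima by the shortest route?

7

Some routes from Nagasaki to Hiroshima:
Nagasaki - Sapporo - Hiroshima: 3 + 5 = 8
Nagasaki - Sapporo - Nagoya - Hiroshima: 3 + 3 + 4 = 10
Nagasaki - Kanazawa - Sapporo - Hiroshima: 9 + 12 + 5 = 26
Nagasaki - Hiroshima: 7
Shortest: 7 mi.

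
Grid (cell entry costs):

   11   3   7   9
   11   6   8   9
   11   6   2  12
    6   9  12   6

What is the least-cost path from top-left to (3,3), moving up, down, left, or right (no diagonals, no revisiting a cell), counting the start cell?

One optimal route is r0c0→r0c1→r1c1→r2c1→r2c2→r2c3→r3c3.
Its cost is 11 + 3 + 6 + 6 + 2 + 12 + 6 = 46.

46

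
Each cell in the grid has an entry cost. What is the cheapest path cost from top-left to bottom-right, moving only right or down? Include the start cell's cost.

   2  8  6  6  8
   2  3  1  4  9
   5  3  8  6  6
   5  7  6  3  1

Best path: (0,0) -> (1,0) -> (1,1) -> (1,2) -> (1,3) -> (2,3) -> (3,3) -> (3,4)
Cost: 2 + 2 + 3 + 1 + 4 + 6 + 3 + 1 = 22
For comparison, the top-then-right route costs 46.

22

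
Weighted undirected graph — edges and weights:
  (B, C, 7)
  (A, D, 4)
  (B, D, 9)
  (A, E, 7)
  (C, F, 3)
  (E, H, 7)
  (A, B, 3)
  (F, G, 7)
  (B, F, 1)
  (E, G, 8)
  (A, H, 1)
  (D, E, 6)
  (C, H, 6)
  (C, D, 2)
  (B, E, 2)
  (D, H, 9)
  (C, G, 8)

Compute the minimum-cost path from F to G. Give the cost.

7

Some routes from F to G:
F - G: 7
F - B - E - G: 1 + 2 + 8 = 11
F - C - G: 3 + 8 = 11
Best route has total 7.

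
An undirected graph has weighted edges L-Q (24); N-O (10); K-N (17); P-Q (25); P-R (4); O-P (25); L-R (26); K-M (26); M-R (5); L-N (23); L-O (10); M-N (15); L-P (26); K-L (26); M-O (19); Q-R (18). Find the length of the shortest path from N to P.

24

A few of the N→P routes:
N→O→P: 10 + 25 = 35
N→M→R→P: 15 + 5 + 4 = 24
N→O→M→R→P: 10 + 19 + 5 + 4 = 38
Best route has total 24.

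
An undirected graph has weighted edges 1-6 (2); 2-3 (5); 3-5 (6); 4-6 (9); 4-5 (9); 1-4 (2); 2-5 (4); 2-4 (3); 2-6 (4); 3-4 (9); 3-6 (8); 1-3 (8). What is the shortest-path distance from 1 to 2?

5

Some routes from 1 to 2:
1-3-2: 8 + 5 = 13
1-6-3-2: 2 + 8 + 5 = 15
1-6-2: 2 + 4 = 6
1-4-2: 2 + 3 = 5
1-6-4-2: 2 + 9 + 3 = 14
Shortest: 5.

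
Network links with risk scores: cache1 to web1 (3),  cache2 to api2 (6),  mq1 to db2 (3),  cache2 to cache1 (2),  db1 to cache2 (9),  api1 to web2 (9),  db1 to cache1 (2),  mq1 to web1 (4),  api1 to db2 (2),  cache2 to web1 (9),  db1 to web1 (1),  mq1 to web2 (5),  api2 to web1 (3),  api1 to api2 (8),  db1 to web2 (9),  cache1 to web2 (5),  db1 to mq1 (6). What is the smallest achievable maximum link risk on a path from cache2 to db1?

2

Checking several routes:
cache2→cache1→web2→mq1→web1→db1: max(2, 5, 5, 4, 1) = 5
cache2→cache1→web1→db1: max(2, 3, 1) = 3
cache2→cache1→db1: max(2, 2) = 2
Smallest bottleneck: 2.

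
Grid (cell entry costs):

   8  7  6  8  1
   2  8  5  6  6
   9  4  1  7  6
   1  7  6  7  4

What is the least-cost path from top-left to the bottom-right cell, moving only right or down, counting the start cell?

One optimal route is r0c0 -> r1c0 -> r1c1 -> r2c1 -> r2c2 -> r2c3 -> r2c4 -> r3c4.
Its cost is 8 + 2 + 8 + 4 + 1 + 7 + 6 + 4 = 40.

40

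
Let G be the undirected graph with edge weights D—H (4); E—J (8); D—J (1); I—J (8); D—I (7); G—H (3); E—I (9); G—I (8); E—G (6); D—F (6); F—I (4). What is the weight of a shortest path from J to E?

8

A few of the J→E routes:
J-D-H-G-E: 1 + 4 + 3 + 6 = 14
J-E: 8
J-I-E: 8 + 9 = 17
The minimum is 8.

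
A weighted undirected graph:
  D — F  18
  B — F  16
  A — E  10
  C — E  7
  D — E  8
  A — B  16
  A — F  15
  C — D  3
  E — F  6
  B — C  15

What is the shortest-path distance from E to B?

Checking several routes:
E-C-B: 7 + 15 = 22
E-D-C-B: 8 + 3 + 15 = 26
E-F-B: 6 + 16 = 22
The minimum is 22.

22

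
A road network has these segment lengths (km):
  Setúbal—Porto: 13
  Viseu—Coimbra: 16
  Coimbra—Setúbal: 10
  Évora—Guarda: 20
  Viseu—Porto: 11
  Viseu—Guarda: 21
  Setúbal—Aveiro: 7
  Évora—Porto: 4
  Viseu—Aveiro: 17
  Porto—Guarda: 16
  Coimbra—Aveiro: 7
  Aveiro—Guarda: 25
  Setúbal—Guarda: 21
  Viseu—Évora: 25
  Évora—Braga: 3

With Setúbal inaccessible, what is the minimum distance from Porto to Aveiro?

28

A few of the Porto→Aveiro routes:
Porto→Viseu→Aveiro: 11 + 17 = 28
Porto→Évora→Viseu→Coimbra→Aveiro: 4 + 25 + 16 + 7 = 52
Porto→Évora→Guarda→Aveiro: 4 + 20 + 25 = 49
Porto→Guarda→Aveiro: 16 + 25 = 41
Porto→Évora→Viseu→Aveiro: 4 + 25 + 17 = 46
Porto→Viseu→Coimbra→Aveiro: 11 + 16 + 7 = 34
The minimum is 28 km.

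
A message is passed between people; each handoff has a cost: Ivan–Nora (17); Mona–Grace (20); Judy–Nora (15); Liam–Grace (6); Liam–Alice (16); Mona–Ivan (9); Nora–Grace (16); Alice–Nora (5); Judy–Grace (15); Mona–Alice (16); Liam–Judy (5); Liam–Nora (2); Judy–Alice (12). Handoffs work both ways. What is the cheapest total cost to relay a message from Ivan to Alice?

22

Some routes from Ivan to Alice:
Ivan -> Nora -> Liam -> Alice: 17 + 2 + 16 = 35
Ivan -> Nora -> Liam -> Judy -> Alice: 17 + 2 + 5 + 12 = 36
Ivan -> Mona -> Grace -> Liam -> Nora -> Alice: 9 + 20 + 6 + 2 + 5 = 42
Ivan -> Nora -> Alice: 17 + 5 = 22
Ivan -> Mona -> Alice: 9 + 16 = 25
Best route has total 22.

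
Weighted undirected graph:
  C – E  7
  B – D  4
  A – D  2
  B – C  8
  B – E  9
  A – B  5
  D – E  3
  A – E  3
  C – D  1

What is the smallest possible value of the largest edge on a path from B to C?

Checking several routes:
B→A→E→D→C: max(5, 3, 3, 1) = 5
B→A→D→E→C: max(5, 2, 3, 7) = 7
B→D→C: max(4, 1) = 4
B→A→D→C: max(5, 2, 1) = 5
The minimum achievable maximum is 4.

4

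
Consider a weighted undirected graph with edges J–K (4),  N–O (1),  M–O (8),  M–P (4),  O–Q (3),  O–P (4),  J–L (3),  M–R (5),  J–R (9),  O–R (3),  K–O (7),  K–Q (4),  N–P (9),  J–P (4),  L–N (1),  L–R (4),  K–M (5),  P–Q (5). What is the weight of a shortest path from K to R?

Some routes from K to R:
K-O-R: 7 + 3 = 10
K-M-R: 5 + 5 = 10
K-Q-O-R: 4 + 3 + 3 = 10
Shortest: 10.

10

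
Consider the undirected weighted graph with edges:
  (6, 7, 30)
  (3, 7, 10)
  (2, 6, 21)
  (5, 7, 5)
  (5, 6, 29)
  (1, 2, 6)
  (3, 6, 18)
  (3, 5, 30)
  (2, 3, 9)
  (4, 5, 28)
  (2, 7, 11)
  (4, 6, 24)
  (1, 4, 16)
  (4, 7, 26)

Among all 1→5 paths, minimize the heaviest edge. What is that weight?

Comparing a few candidate routes:
1 → 4 → 6 → 2 → 3 → 7 → 5: max(16, 24, 21, 9, 10, 5) = 24
1 → 2 → 7 → 5: max(6, 11, 5) = 11
1 → 4 → 6 → 3 → 2 → 7 → 5: max(16, 24, 18, 9, 11, 5) = 24
1 → 4 → 6 → 3 → 7 → 5: max(16, 24, 18, 10, 5) = 24
1 → 2 → 3 → 7 → 5: max(6, 9, 10, 5) = 10
1 → 2 → 6 → 3 → 7 → 5: max(6, 21, 18, 10, 5) = 21
The minimum achievable maximum is 10.

10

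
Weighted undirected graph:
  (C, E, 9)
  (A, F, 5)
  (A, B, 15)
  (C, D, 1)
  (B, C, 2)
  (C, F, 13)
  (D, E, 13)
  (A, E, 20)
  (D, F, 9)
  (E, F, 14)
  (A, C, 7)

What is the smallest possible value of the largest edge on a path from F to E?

Checking several routes:
F→D→C→E: max(9, 1, 9) = 9
F→A→C→E: max(5, 7, 9) = 9
F→C→D→E: max(13, 1, 13) = 13
F→C→E: max(13, 9) = 13
The minimum achievable maximum is 9.

9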